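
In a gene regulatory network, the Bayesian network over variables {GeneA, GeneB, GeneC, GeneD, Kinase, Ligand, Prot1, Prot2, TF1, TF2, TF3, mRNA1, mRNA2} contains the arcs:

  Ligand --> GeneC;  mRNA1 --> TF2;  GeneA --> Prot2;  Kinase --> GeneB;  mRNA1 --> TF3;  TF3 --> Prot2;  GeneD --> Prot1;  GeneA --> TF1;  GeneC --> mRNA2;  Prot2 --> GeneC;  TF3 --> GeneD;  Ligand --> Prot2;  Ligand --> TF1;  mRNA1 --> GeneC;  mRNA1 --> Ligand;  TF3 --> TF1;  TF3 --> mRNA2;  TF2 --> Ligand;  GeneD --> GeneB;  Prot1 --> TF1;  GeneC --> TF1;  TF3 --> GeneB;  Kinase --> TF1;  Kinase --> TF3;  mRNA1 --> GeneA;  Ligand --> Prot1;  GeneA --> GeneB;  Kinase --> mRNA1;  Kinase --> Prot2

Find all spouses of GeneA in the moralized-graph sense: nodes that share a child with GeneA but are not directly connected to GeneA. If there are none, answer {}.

Children of GeneA: GeneB, Prot2, TF1.
  Prot2: Kinase, Ligand, TF3
  GeneB: GeneD, Kinase, TF3
  TF1: GeneC, Kinase, Ligand, Prot1, TF3
Excluding nodes already adjacent to GeneA (GeneB, Prot2, TF1, mRNA1), the co-parent-only contribution is {GeneC, GeneD, Kinase, Ligand, Prot1, TF3}.

{GeneC, GeneD, Kinase, Ligand, Prot1, TF3}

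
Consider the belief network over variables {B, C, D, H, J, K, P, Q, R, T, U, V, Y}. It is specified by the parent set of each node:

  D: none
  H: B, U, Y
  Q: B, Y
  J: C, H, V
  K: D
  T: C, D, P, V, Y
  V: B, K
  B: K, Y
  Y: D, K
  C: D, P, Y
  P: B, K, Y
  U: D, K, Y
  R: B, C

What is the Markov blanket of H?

{B, C, J, U, V, Y}

Recall MB(v) = parents ∪ children ∪ spouses, where spouses are the other parents of v's children.
H's parents: B, U, Y.
Children of H: J.
Parents of each child, excluding H:
  J's other parents are C, V.
Taking the union gives {B, C, J, U, V, Y}.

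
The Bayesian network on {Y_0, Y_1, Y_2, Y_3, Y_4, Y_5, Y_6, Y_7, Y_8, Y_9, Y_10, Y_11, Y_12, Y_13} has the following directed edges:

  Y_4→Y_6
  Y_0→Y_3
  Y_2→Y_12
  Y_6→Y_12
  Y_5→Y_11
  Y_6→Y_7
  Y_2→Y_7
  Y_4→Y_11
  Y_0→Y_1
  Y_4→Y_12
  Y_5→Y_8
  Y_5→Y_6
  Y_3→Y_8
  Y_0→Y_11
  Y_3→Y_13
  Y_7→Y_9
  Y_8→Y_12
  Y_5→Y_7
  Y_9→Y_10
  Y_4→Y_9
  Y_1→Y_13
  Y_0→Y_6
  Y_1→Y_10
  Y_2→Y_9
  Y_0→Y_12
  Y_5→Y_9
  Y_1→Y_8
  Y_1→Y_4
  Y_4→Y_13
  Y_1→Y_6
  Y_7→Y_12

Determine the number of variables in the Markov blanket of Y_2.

A node's Markov blanket = Pa ∪ Ch ∪ (parents of Ch other than the node itself).
Y_2 has no parents.
Y_2's children: Y_7, Y_9, Y_12.
Parents of each child, excluding Y_2:
  Y_7 also has parents Y_5, Y_6.
  Y_9 also has parents Y_4, Y_5, Y_7.
  parents(Y_12) \ {Y_2} = {Y_0, Y_4, Y_6, Y_7, Y_8}.
MB(Y_2) = {Y_0, Y_4, Y_5, Y_6, Y_7, Y_8, Y_9, Y_12}, which has 8 nodes.

8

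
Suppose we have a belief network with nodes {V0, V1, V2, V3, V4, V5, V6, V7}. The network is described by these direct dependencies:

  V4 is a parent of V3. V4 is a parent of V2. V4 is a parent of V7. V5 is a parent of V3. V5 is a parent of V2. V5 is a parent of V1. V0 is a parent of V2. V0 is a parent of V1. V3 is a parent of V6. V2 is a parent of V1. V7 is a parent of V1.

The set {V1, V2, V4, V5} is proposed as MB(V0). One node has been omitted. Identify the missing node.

By definition, MB(V0) is built from V0's parents, V0's children, and the co-parents of V0.
V0 has no parents.
V0's children: V1, V2.
Co-parents of V0 (other parents of its children):
  V2: V4, V5
  V1: V2, V5, V7
MB(V0) = {V1, V2, V4, V5, V7}.
Comparing with the claimed set, V7 is missing.

V7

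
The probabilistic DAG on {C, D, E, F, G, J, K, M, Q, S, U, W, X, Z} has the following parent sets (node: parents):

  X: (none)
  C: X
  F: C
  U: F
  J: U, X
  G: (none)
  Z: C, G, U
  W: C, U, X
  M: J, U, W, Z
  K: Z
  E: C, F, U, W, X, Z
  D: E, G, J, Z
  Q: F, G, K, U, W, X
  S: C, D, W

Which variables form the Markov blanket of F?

Recall MB(v) = parents ∪ children ∪ spouses, where spouses are the other parents of v's children.
Pa(F) = {C}.
F's children: E, Q, U.
Other parents of F's children:
  U: —
  E: C, U, W, X, Z
  Q: G, K, U, W, X
Union: {C} ∪ {E, Q, U} ∪ {C, G, K, U, W, X, Z} = {C, E, G, K, Q, U, W, X, Z}.

{C, E, G, K, Q, U, W, X, Z}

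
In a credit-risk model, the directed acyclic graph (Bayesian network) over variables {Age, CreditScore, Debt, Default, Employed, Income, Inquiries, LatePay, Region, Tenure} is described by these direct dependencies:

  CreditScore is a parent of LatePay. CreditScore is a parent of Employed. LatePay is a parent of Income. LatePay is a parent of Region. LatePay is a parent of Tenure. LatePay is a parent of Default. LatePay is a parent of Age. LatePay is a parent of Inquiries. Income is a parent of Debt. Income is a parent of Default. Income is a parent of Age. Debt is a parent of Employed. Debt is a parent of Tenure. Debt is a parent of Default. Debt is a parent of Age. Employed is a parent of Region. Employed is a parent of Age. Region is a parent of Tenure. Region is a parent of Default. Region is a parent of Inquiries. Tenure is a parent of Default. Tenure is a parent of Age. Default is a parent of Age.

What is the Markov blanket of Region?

{Debt, Default, Employed, Income, Inquiries, LatePay, Tenure}

Region has parents Employed, LatePay.
Ch(Region) = {Default, Inquiries, Tenure}.
Other parents of Region's children:
  Tenure: Debt, LatePay
  Default: Debt, Income, LatePay, Tenure
  Inquiries: LatePay
So the Markov blanket of Region is {Debt, Default, Employed, Income, Inquiries, LatePay, Tenure}.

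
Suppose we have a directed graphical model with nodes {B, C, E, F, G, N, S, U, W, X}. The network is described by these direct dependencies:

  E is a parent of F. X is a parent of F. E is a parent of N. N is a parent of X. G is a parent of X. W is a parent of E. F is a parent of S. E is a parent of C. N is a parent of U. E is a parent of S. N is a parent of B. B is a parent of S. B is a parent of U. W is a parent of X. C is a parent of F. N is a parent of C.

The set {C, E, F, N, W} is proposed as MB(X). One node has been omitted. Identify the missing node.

G

Ch(X) = {F}.
X's parents: G, N, W.
Other parents of X's children:
  F also has parents C, E.
MB(X) = {C, E, F, G, N, W}.
Comparing with the claimed set, G is missing.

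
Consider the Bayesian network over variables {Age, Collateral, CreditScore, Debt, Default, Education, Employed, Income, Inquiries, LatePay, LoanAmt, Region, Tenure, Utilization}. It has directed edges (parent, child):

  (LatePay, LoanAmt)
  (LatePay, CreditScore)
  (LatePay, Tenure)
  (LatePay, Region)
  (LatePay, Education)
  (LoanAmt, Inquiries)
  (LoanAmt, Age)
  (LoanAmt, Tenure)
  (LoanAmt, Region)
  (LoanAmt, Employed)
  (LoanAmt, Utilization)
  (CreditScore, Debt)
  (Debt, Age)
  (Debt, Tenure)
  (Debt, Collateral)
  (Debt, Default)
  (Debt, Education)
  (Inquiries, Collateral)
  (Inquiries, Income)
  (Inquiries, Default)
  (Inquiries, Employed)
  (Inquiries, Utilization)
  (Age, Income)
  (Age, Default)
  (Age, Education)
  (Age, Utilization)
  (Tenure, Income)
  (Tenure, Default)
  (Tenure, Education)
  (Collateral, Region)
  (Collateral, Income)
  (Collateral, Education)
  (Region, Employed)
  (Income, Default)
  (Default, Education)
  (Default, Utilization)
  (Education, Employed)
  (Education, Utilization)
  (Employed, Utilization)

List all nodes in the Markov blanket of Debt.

{Age, Collateral, CreditScore, Default, Education, Income, Inquiries, LatePay, LoanAmt, Tenure}

By definition, MB(Debt) is built from Debt's parents, Debt's children, and the co-parents of Debt.
Debt's children: Age, Collateral, Default, Education, Tenure.
Debt's parents: CreditScore.
Other parents of Debt's children:
  parents(Age) \ {Debt} = {LoanAmt}.
  parents(Tenure) \ {Debt} = {LatePay, LoanAmt}.
  Collateral's other parent is Inquiries.
  parents(Default) \ {Debt} = {Age, Income, Inquiries, Tenure}.
  Education's other parents are Age, Collateral, Default, LatePay, Tenure.
MB(Debt) = {Age, Collateral, CreditScore, Default, Education, Income, Inquiries, LatePay, LoanAmt, Tenure}.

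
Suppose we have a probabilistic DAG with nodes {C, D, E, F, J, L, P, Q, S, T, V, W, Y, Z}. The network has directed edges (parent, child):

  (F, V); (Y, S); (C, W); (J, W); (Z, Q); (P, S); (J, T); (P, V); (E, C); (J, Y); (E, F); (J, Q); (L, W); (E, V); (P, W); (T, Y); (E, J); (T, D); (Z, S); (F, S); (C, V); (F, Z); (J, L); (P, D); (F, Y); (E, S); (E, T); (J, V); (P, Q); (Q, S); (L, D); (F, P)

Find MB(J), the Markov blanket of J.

{C, E, F, L, P, Q, T, V, W, Y, Z}

The Markov blanket of a node is its parents, its children, and the other parents of its children.
Pa(J) = {E}.
J has children L, Q, T, V, W, Y.
Parents of each child, excluding J:
  T also has parent E.
  L has no other parent.
  parents(V) \ {J} = {C, E, F, P}.
  parents(Y) \ {J} = {F, T}.
  Q's other parents are P, Z.
  W's other parents are C, L, P.
MB(J) = {C, E, F, L, P, Q, T, V, W, Y, Z}.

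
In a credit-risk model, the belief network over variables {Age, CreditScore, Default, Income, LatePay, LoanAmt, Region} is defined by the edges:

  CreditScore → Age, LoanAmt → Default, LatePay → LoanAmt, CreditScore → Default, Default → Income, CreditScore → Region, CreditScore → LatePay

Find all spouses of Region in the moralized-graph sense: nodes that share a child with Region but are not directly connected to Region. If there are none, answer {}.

Region has no children, so it has no co-parents. The set is empty.

{}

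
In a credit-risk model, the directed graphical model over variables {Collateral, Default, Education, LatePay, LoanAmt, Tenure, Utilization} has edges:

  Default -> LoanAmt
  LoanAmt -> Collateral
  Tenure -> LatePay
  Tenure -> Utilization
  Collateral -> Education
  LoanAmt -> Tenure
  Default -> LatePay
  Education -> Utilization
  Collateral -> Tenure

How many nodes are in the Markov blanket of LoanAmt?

3

Parents of LoanAmt: Default.
Ch(LoanAmt) = {Collateral, Tenure}.
Parents of each child, excluding LoanAmt:
  Collateral: —
  Tenure: Collateral
MB(LoanAmt) = {Collateral, Default, Tenure}, which has 3 nodes.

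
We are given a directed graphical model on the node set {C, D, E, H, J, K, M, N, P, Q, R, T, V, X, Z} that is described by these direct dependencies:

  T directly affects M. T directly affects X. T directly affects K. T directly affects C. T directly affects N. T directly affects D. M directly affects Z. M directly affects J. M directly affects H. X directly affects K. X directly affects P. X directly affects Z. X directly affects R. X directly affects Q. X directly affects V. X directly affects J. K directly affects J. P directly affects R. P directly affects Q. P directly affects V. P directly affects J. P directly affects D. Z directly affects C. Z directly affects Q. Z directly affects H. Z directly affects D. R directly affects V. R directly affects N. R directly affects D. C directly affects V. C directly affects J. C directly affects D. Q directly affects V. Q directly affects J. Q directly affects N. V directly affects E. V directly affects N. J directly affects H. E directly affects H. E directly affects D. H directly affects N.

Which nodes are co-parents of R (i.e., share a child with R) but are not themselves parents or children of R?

Children of R: D, N, V.
  V also has parents C, P, Q, X.
  N's other parents are H, Q, T, V.
  parents(D) \ {R} = {C, E, P, T, Z}.
Excluding nodes already adjacent to R (D, N, P, V, X), the co-parent-only contribution is {C, E, H, Q, T, Z}.

{C, E, H, Q, T, Z}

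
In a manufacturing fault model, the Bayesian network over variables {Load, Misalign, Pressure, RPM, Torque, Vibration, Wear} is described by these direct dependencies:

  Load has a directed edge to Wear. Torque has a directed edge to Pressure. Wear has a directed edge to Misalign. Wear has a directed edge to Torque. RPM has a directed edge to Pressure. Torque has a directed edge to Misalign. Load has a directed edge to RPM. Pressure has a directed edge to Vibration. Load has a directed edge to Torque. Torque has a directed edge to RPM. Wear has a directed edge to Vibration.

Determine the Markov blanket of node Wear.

{Load, Misalign, Pressure, Torque, Vibration}

A node's Markov blanket = Pa ∪ Ch ∪ (parents of Ch other than the node itself).
Wear's children: Misalign, Torque, Vibration.
Pa(Wear) = {Load}.
Parents of each child, excluding Wear:
  Torque's other parent is Load.
  Vibration also has parent Pressure.
  parents(Misalign) \ {Wear} = {Torque}.
So the Markov blanket of Wear is {Load, Misalign, Pressure, Torque, Vibration}.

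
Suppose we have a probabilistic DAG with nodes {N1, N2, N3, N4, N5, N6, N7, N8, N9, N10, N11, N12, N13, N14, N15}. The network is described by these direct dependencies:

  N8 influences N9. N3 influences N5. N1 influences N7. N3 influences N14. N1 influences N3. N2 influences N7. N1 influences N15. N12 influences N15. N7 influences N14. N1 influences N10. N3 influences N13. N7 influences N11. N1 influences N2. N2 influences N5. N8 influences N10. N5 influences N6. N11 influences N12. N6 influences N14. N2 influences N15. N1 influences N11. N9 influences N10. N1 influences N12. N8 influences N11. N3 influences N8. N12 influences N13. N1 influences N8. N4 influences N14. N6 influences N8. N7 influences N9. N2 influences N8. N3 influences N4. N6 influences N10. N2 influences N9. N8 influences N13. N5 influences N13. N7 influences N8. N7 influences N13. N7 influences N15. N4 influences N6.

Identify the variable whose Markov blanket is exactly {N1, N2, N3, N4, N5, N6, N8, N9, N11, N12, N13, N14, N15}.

The target node must have every member of {N1, N2, N3, N4, N5, N6, N8, N9, N11, N12, N13, N14, N15} as a parent, child, or co-parent, and no others.
Parents of N7: N1, N2; children: N8, N9, N11, N13, N14, N15; co-parents: N1, N2, N3, N4, N5, N6, N8, N12.
These exactly cover the given set, so the node is N7.

N7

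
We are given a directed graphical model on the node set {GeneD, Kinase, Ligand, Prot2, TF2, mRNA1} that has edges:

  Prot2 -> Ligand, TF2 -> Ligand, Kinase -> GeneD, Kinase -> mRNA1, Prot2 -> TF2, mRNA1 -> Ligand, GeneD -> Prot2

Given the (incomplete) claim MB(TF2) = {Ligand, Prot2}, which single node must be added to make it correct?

TF2's parents: Prot2.
TF2 has child Ligand.
Other parents of TF2's children:
  parents(Ligand) \ {TF2} = {Prot2, mRNA1}.
MB(TF2) = {Ligand, Prot2, mRNA1}.
Comparing with the claimed set, mRNA1 is missing.

mRNA1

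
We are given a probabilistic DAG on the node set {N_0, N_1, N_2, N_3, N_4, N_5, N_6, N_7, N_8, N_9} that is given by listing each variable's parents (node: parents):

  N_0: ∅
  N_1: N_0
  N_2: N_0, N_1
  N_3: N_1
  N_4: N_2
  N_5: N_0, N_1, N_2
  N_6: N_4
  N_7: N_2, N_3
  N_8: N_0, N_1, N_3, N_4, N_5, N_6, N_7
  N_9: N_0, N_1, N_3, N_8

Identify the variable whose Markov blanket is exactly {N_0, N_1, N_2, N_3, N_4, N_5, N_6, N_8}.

N_7

The target node must have every member of {N_0, N_1, N_2, N_3, N_4, N_5, N_6, N_8} as a parent, child, or co-parent, and no others.
Parents of N_7: N_2, N_3; children: N_8; co-parents: N_0, N_1, N_3, N_4, N_5, N_6.
These exactly cover the given set, so the node is N_7.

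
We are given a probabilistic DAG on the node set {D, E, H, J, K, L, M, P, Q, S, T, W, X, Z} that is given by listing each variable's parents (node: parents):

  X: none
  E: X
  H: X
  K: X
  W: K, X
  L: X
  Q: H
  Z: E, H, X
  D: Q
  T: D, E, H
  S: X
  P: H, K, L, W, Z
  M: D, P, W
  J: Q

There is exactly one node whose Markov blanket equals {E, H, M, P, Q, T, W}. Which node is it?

The target node must have every member of {E, H, M, P, Q, T, W} as a parent, child, or co-parent, and no others.
Parents of D: Q; children: M, T; co-parents: E, H, P, W.
These exactly cover the given set, so the node is D.

D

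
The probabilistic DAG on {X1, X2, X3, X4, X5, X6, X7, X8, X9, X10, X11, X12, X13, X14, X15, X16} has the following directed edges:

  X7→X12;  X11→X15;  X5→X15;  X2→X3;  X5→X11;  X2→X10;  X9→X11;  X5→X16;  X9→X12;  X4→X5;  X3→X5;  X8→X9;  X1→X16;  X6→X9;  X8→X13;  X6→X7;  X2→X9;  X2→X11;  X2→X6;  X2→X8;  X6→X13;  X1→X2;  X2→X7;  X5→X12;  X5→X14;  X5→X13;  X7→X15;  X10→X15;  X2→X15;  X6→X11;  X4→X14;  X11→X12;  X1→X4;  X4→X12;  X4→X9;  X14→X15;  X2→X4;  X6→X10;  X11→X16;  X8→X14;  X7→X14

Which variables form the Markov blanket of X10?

A node's Markov blanket = Pa ∪ Ch ∪ (parents of Ch other than the node itself).
Pa(X10) = {X2, X6}.
X10's children: X15.
Other parents of X10's children:
  X15's other parents are X2, X5, X7, X11, X14.
MB(X10) = {X2, X5, X6, X7, X11, X14, X15}.

{X2, X5, X6, X7, X11, X14, X15}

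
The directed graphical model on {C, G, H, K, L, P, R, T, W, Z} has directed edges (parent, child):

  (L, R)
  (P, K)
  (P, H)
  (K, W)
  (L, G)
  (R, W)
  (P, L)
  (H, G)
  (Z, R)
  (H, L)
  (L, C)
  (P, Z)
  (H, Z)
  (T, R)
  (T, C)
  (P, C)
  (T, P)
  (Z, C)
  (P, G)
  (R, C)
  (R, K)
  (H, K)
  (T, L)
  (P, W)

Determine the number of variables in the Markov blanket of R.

Parents of R: L, T, Z.
Children of R: C, K, W.
Parents of each child, excluding R:
  K: H, P
  C: L, P, T, Z
  W: K, P
MB(R) = {C, H, K, L, P, T, W, Z}, which has 8 nodes.

8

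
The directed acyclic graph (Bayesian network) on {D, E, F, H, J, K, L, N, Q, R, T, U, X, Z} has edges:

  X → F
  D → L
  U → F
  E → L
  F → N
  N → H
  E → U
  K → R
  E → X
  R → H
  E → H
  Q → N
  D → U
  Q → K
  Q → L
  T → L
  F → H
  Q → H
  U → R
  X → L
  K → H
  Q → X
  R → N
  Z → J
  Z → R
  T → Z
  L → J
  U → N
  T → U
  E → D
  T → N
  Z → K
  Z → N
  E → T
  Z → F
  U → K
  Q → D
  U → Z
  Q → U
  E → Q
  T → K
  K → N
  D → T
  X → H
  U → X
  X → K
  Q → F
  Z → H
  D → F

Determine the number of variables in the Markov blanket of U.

10

U's parents: D, E, Q, T.
Children of U: F, K, N, R, X, Z.
Parents of each child, excluding U:
  X: E, Q
  Z: T
  K: Q, T, X, Z
  F: D, Q, X, Z
  R: K, Z
  N: F, K, Q, R, T, Z
MB(U) = {D, E, F, K, N, Q, R, T, X, Z}, which has 10 nodes.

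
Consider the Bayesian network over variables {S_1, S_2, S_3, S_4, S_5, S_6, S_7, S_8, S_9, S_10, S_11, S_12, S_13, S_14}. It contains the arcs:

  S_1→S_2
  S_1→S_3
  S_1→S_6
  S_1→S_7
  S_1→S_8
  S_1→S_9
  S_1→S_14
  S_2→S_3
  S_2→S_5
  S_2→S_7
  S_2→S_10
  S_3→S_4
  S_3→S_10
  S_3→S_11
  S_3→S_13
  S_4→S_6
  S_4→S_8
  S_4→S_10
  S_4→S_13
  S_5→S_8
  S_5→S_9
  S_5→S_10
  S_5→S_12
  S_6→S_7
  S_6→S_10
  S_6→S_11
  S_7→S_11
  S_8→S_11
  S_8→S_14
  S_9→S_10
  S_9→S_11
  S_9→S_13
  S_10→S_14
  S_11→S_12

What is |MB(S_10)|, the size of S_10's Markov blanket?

9

Pa(S_10) = {S_2, S_3, S_4, S_5, S_6, S_9}.
S_10 has child S_14.
For each child, the remaining parents (spouses of S_10):
  parents(S_14) \ {S_10} = {S_1, S_8}.
MB(S_10) = {S_1, S_2, S_3, S_4, S_5, S_6, S_8, S_9, S_14}, which has 9 nodes.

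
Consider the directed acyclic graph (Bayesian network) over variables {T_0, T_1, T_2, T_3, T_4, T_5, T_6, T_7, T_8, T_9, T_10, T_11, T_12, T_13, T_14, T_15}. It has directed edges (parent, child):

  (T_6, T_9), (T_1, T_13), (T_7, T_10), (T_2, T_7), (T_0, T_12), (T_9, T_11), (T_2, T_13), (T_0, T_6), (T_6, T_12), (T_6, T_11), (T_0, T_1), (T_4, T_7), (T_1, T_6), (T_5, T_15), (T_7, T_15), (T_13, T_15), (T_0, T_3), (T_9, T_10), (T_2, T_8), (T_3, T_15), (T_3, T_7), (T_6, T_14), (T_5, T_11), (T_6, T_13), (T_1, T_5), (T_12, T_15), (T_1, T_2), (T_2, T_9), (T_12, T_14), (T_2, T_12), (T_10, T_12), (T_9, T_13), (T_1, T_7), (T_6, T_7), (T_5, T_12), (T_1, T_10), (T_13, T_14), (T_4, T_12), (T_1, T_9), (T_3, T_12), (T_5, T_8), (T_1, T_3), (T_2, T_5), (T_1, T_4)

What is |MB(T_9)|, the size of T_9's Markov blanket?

8

The Markov blanket of a node is its parents, its children, and the other parents of its children.
T_9's parents: T_1, T_2, T_6.
Ch(T_9) = {T_10, T_11, T_13}.
Co-parents of T_9 (other parents of its children):
  T_10's other parents are T_1, T_7.
  T_11 also has parents T_5, T_6.
  T_13's other parents are T_1, T_2, T_6.
MB(T_9) = {T_1, T_2, T_5, T_6, T_7, T_10, T_11, T_13}, which has 8 nodes.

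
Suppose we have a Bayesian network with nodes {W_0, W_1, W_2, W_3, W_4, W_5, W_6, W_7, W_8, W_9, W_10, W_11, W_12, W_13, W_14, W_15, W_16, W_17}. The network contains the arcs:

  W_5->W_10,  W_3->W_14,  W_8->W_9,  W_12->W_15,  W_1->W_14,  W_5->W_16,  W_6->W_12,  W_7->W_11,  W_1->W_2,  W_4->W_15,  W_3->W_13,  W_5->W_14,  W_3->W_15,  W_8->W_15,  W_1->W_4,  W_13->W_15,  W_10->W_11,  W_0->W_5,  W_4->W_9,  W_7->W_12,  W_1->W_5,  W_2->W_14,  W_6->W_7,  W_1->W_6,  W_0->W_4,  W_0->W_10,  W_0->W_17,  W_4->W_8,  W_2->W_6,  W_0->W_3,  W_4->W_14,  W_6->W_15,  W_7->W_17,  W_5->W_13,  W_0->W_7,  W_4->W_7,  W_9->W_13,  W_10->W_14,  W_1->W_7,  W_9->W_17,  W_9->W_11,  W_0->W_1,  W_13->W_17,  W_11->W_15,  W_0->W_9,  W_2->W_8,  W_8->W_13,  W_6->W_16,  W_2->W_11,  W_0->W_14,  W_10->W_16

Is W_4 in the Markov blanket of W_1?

Yes

W_4 is a child of W_1.
So W_4 ∈ MB(W_1).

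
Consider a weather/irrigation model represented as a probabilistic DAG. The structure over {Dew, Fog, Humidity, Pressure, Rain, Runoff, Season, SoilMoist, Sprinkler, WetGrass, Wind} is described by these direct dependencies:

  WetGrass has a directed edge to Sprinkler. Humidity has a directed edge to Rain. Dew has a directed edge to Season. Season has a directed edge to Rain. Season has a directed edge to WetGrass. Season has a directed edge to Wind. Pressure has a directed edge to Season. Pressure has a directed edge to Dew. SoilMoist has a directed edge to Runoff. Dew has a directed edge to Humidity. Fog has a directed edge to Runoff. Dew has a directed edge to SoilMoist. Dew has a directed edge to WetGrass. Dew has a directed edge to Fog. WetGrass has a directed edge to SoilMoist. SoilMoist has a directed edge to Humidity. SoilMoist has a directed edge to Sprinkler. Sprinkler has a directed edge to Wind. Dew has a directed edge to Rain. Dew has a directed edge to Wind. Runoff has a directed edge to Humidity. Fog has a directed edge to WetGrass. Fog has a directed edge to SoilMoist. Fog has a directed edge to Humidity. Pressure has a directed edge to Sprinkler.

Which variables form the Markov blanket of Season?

{Dew, Fog, Humidity, Pressure, Rain, Sprinkler, WetGrass, Wind}

Parents of Season: Dew, Pressure.
Season has children Rain, WetGrass, Wind.
Other parents of Season's children:
  WetGrass: Dew, Fog
  Wind: Dew, Sprinkler
  Rain: Dew, Humidity
So the Markov blanket of Season is {Dew, Fog, Humidity, Pressure, Rain, Sprinkler, WetGrass, Wind}.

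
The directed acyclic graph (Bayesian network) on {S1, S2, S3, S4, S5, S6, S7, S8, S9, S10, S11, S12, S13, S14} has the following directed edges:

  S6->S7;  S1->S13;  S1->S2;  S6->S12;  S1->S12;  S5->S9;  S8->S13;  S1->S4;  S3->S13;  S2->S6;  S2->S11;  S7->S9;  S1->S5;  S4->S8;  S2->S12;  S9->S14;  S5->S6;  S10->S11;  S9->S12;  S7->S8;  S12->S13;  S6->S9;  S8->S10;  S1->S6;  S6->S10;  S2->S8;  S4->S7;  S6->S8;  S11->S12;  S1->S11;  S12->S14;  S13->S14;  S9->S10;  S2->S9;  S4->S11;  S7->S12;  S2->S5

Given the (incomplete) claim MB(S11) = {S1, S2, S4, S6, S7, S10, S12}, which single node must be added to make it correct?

A node's Markov blanket = Pa ∪ Ch ∪ (parents of Ch other than the node itself).
S11's children: S12.
Pa(S11) = {S1, S2, S4, S10}.
For each child, the remaining parents (spouses of S11):
  S12 also has parents S1, S2, S6, S7, S9.
MB(S11) = {S1, S2, S4, S6, S7, S9, S10, S12}.
Comparing with the claimed set, S9 is missing.

S9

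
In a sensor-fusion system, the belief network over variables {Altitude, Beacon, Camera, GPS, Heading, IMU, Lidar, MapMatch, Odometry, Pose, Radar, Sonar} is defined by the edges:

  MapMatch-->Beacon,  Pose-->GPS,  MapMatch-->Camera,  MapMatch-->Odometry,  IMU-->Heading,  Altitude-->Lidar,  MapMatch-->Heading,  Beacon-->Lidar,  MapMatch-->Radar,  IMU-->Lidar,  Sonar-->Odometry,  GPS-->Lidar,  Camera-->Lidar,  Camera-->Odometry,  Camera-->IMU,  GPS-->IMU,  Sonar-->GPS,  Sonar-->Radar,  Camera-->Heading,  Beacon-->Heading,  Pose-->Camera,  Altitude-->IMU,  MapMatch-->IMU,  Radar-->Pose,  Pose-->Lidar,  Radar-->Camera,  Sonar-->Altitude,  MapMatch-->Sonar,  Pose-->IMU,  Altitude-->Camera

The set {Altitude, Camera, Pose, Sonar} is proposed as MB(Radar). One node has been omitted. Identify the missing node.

MapMatch

Radar's parents: MapMatch, Sonar.
Ch(Radar) = {Camera, Pose}.
Parents of each child, excluding Radar:
  Pose: no additional parents.
  parents(Camera) \ {Radar} = {Altitude, MapMatch, Pose}.
MB(Radar) = {Altitude, Camera, MapMatch, Pose, Sonar}.
Comparing with the claimed set, MapMatch is missing.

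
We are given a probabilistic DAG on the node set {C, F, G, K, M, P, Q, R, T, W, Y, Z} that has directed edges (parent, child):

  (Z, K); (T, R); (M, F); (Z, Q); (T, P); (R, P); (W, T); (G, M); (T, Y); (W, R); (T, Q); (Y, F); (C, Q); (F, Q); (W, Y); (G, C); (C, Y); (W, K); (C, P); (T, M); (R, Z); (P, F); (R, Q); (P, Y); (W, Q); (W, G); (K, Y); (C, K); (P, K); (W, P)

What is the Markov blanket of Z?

{C, F, K, P, Q, R, T, W}

Recall MB(v) = parents ∪ children ∪ spouses, where spouses are the other parents of v's children.
Z has parent R.
Z has children K, Q.
Parents of each child, excluding Z:
  K's other parents are C, P, W.
  parents(Q) \ {Z} = {C, F, R, T, W}.
So the Markov blanket of Z is {C, F, K, P, Q, R, T, W}.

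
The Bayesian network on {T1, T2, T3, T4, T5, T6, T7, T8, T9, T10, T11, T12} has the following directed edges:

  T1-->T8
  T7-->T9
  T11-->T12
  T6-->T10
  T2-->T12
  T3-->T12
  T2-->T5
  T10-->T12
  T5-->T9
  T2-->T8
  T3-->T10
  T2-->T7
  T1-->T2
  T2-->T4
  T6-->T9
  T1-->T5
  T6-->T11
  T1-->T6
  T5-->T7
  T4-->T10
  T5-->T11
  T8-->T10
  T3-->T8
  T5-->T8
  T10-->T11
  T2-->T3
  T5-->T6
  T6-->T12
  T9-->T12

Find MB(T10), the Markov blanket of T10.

T10's parents: T3, T4, T6, T8.
Children of T10: T11, T12.
Other parents of T10's children:
  T11's other parents are T5, T6.
  T12's other parents are T2, T3, T6, T9, T11.
Taking the union gives {T2, T3, T4, T5, T6, T8, T9, T11, T12}.

{T2, T3, T4, T5, T6, T8, T9, T11, T12}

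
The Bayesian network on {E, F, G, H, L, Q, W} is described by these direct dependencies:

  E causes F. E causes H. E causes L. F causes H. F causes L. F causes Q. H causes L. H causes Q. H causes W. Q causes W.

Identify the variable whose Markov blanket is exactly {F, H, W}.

The target node must have every member of {F, H, W} as a parent, child, or co-parent, and no others.
Parents of Q: F, H; children: W; co-parents: H.
These exactly cover the given set, so the node is Q.

Q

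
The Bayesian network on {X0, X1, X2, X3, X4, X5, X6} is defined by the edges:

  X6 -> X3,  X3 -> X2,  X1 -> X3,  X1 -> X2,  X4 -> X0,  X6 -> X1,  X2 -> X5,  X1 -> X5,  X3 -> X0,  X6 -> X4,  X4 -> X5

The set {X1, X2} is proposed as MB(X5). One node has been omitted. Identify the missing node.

X4

X5's parents: X1, X2, X4.
Children of X5: none.
X5 has no children, so there are no co-parents.
MB(X5) = {X1, X2, X4}.
Comparing with the claimed set, X4 is missing.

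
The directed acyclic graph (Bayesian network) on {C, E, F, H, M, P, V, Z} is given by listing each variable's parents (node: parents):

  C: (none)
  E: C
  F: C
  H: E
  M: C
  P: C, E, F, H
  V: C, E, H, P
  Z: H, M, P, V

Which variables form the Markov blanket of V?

{C, E, H, M, P, Z}

Parents of V: C, E, H, P.
Ch(V) = {Z}.
Other parents of V's children:
  Z: H, M, P
MB(V) = {C, E, H, M, P, Z}.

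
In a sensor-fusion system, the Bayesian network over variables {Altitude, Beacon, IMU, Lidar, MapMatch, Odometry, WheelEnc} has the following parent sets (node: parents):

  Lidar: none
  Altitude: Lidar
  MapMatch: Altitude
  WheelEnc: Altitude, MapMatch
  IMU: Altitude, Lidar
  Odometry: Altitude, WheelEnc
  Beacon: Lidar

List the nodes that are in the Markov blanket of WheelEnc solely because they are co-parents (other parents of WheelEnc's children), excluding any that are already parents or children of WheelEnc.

{}

Children of WheelEnc: Odometry.
  parents(Odometry) \ {WheelEnc} = {Altitude}.
Excluding nodes already adjacent to WheelEnc (Altitude, MapMatch, Odometry), the co-parent-only contribution is {}.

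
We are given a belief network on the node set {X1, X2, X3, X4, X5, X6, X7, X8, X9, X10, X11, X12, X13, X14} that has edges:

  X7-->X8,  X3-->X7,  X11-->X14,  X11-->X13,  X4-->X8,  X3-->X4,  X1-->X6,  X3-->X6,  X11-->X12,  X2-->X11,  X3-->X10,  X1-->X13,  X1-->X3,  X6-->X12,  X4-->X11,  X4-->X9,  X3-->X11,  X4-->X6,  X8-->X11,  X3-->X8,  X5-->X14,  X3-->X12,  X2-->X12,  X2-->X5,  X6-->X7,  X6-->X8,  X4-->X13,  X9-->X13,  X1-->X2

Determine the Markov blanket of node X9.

X9's parents: X4.
Ch(X9) = {X13}.
For each child, the remaining parents (spouses of X9):
  X13's other parents are X1, X4, X11.
Taking the union gives {X1, X4, X11, X13}.

{X1, X4, X11, X13}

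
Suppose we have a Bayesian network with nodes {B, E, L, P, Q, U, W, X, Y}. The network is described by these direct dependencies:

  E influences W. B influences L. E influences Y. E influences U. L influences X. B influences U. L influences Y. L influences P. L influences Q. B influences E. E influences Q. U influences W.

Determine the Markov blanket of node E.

Pa(E) = {B}.
Children of E: Q, U, W, Y.
Other parents of E's children:
  parents(Q) \ {E} = {L}.
  U also has parent B.
  W's other parent is U.
  Y's other parent is L.
Union: {B} ∪ {Q, U, W, Y} ∪ {B, L, U} = {B, L, Q, U, W, Y}.

{B, L, Q, U, W, Y}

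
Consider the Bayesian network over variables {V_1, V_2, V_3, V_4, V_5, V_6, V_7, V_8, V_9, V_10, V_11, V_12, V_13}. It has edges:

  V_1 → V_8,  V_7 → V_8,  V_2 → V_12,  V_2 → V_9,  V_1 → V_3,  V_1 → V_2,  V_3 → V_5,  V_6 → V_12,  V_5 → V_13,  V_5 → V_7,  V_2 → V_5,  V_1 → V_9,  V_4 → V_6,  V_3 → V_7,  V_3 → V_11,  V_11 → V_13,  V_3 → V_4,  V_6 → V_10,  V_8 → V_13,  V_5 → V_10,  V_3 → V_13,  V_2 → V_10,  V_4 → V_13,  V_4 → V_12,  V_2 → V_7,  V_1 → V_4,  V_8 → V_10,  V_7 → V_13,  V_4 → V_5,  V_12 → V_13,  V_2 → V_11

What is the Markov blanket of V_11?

The Markov blanket of a node is its parents, its children, and the other parents of its children.
Pa(V_11) = {V_2, V_3}.
Ch(V_11) = {V_13}.
Other parents of V_11's children:
  parents(V_13) \ {V_11} = {V_3, V_4, V_5, V_7, V_8, V_12}.
Taking the union gives {V_2, V_3, V_4, V_5, V_7, V_8, V_12, V_13}.

{V_2, V_3, V_4, V_5, V_7, V_8, V_12, V_13}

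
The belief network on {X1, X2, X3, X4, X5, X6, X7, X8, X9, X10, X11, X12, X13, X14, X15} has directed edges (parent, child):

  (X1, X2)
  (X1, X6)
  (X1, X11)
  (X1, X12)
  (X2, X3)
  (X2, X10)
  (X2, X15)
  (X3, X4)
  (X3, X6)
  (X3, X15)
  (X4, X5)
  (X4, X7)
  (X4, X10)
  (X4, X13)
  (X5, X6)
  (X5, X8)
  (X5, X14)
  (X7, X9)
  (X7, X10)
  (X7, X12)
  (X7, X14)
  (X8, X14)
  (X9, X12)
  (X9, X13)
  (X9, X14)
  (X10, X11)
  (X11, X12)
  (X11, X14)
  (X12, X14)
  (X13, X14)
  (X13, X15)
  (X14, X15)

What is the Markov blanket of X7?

{X1, X2, X4, X5, X8, X9, X10, X11, X12, X13, X14}

The Markov blanket of a node is its parents, its children, and the other parents of its children.
Parents of X7: X4.
X7's children: X9, X10, X12, X14.
Other parents of X7's children:
  X9: no additional parents.
  X10's other parents are X2, X4.
  parents(X12) \ {X7} = {X1, X9, X11}.
  X14 also has parents X5, X8, X9, X11, X12, X13.
Union: {X4} ∪ {X9, X10, X12, X14} ∪ {X1, X2, X4, X5, X8, X9, X11, X12, X13} = {X1, X2, X4, X5, X8, X9, X10, X11, X12, X13, X14}.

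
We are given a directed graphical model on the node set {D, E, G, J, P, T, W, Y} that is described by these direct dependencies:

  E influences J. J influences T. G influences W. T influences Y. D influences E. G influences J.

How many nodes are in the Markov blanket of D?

D has child E.
D has no parents.
Parents of each child, excluding D:
  E: —
MB(D) = {E}, which has 1 node.

1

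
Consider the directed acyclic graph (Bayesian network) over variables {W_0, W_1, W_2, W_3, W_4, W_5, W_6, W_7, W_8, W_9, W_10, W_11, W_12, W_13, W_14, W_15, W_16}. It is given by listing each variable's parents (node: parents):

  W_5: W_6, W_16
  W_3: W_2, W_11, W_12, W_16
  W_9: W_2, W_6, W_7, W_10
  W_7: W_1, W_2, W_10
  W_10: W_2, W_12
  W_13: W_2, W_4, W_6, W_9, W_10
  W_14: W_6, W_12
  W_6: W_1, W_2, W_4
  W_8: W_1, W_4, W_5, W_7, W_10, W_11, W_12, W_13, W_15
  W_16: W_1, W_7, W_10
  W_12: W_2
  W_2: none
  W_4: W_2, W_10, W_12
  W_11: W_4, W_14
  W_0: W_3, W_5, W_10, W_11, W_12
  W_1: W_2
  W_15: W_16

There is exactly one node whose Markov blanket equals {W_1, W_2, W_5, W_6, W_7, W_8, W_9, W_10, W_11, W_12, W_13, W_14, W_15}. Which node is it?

The target node must have every member of {W_1, W_2, W_5, W_6, W_7, W_8, W_9, W_10, W_11, W_12, W_13, W_14, W_15} as a parent, child, or co-parent, and no others.
Parents of W_4: W_2, W_10, W_12; children: W_6, W_8, W_11, W_13; co-parents: W_1, W_2, W_5, W_6, W_7, W_9, W_10, W_11, W_12, W_13, W_14, W_15.
These exactly cover the given set, so the node is W_4.

W_4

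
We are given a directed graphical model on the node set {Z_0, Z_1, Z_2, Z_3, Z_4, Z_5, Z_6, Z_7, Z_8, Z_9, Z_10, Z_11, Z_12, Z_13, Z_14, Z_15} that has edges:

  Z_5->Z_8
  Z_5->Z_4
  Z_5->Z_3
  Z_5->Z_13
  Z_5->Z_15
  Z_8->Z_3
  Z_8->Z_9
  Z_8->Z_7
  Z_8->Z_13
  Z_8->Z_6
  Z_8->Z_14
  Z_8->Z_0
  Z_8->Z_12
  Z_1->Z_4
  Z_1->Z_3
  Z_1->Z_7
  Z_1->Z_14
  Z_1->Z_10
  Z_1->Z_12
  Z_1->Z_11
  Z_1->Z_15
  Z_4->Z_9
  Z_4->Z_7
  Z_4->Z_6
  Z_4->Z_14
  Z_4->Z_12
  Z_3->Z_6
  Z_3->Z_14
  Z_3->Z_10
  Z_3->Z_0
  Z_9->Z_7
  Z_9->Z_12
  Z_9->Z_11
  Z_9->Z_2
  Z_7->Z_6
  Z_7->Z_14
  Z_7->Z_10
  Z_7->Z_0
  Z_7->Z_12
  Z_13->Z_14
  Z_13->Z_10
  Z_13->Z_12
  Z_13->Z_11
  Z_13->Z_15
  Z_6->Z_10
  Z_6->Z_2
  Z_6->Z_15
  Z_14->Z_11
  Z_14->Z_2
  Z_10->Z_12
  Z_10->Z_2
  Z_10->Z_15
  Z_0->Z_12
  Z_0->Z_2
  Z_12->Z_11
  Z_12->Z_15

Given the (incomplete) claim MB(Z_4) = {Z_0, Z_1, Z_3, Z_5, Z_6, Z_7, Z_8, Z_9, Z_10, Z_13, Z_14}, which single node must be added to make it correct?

By definition, MB(Z_4) is built from Z_4's parents, Z_4's children, and the co-parents of Z_4.
Z_4 has parents Z_1, Z_5.
Z_4 has children Z_6, Z_7, Z_9, Z_12, Z_14.
Other parents of Z_4's children:
  parents(Z_9) \ {Z_4} = {Z_8}.
  Z_7's other parents are Z_1, Z_8, Z_9.
  Z_6 also has parents Z_3, Z_7, Z_8.
  Z_14 also has parents Z_1, Z_3, Z_7, Z_8, Z_13.
  Z_12's other parents are Z_0, Z_1, Z_7, Z_8, Z_9, Z_10, Z_13.
MB(Z_4) = {Z_0, Z_1, Z_3, Z_5, Z_6, Z_7, Z_8, Z_9, Z_10, Z_12, Z_13, Z_14}.
Comparing with the claimed set, Z_12 is missing.

Z_12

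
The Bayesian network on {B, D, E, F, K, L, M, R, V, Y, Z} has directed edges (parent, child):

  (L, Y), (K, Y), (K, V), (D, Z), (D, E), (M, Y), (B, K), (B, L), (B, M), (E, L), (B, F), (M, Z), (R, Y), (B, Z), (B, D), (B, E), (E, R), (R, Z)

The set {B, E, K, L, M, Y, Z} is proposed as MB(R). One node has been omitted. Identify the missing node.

D

The Markov blanket of a node is its parents, its children, and the other parents of its children.
Parents of R: E.
R's children: Y, Z.
Parents of each child, excluding R:
  Y: K, L, M
  Z: B, D, M
MB(R) = {B, D, E, K, L, M, Y, Z}.
Comparing with the claimed set, D is missing.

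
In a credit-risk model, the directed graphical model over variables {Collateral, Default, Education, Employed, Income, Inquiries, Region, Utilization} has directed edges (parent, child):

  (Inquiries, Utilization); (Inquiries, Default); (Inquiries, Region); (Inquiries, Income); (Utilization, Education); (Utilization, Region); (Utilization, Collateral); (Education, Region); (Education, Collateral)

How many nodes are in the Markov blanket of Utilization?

Recall MB(v) = parents ∪ children ∪ spouses, where spouses are the other parents of v's children.
Parents of Utilization: Inquiries.
Ch(Utilization) = {Collateral, Education, Region}.
Co-parents of Utilization (other parents of its children):
  Education: —
  Region: Education, Inquiries
  Collateral: Education
MB(Utilization) = {Collateral, Education, Inquiries, Region}, which has 4 nodes.

4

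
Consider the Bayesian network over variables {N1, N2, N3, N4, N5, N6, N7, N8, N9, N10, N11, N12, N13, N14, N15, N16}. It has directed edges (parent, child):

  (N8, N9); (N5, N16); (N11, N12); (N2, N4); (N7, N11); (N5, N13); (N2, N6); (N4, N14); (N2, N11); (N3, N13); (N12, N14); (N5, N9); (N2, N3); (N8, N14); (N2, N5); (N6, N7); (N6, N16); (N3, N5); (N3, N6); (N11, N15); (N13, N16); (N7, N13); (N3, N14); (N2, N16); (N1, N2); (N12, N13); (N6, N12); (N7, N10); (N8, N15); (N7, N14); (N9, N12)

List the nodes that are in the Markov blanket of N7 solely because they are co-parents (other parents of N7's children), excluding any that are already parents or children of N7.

{N2, N3, N4, N5, N8, N12}

Children of N7: N10, N11, N13, N14.
  N10 has no other parent.
  N11 also has parent N2.
  N13's other parents are N3, N5, N12.
  N14 also has parents N3, N4, N8, N12.
Excluding nodes already adjacent to N7 (N6, N10, N11, N13, N14), the co-parent-only contribution is {N2, N3, N4, N5, N8, N12}.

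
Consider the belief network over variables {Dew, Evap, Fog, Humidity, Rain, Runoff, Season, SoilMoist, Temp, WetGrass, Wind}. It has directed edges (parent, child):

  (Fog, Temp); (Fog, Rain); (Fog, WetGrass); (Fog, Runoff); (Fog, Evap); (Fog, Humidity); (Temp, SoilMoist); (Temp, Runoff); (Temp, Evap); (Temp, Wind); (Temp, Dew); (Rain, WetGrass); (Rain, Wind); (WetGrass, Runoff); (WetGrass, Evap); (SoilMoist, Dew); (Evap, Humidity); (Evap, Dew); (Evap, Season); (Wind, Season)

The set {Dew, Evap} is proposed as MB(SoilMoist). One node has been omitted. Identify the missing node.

Temp

By definition, MB(SoilMoist) is built from SoilMoist's parents, SoilMoist's children, and the co-parents of SoilMoist.
Parents of SoilMoist: Temp.
Ch(SoilMoist) = {Dew}.
Co-parents of SoilMoist (other parents of its children):
  parents(Dew) \ {SoilMoist} = {Evap, Temp}.
MB(SoilMoist) = {Dew, Evap, Temp}.
Comparing with the claimed set, Temp is missing.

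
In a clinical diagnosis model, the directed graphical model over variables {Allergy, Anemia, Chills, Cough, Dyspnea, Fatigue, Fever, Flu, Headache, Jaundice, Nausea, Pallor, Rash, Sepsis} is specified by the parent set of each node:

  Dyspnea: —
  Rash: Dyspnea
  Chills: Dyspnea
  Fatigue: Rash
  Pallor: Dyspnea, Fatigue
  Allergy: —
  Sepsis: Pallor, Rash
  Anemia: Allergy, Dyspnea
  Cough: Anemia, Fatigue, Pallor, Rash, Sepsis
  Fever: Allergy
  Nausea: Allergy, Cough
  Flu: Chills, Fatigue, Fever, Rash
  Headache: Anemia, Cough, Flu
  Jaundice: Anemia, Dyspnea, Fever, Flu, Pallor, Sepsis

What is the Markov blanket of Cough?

{Allergy, Anemia, Fatigue, Flu, Headache, Nausea, Pallor, Rash, Sepsis}

A node's Markov blanket = Pa ∪ Ch ∪ (parents of Ch other than the node itself).
Parents of Cough: Anemia, Fatigue, Pallor, Rash, Sepsis.
Ch(Cough) = {Headache, Nausea}.
Other parents of Cough's children:
  parents(Nausea) \ {Cough} = {Allergy}.
  parents(Headache) \ {Cough} = {Anemia, Flu}.
MB(Cough) = {Allergy, Anemia, Fatigue, Flu, Headache, Nausea, Pallor, Rash, Sepsis}.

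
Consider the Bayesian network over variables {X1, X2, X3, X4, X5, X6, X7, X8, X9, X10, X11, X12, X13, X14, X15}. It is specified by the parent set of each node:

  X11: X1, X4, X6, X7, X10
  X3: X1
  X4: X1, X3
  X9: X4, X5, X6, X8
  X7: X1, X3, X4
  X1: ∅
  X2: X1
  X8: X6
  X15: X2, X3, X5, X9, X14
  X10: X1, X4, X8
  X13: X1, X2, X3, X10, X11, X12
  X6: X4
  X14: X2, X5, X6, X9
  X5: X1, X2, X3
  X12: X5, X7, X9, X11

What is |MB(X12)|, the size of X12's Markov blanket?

9

Pa(X12) = {X5, X7, X9, X11}.
Ch(X12) = {X13}.
Other parents of X12's children:
  parents(X13) \ {X12} = {X1, X2, X3, X10, X11}.
MB(X12) = {X1, X2, X3, X5, X7, X9, X10, X11, X13}, which has 9 nodes.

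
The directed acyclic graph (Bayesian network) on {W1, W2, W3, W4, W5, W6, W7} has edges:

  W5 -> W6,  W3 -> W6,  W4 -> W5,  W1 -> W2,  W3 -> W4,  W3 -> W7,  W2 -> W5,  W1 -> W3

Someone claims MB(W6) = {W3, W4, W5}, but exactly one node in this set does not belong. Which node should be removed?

W6's parents: W3, W5.
W6's children: none.
W6 has no children, so there are no co-parents.
MB(W6) = {W3, W5}.
W4 is neither a parent, child, nor co-parent of W6, so it does not belong.

W4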